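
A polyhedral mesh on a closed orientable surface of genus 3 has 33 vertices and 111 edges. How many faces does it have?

For a closed orientable surface of genus 3, χ = 2 − 2·3 = -4.
F = -4 − V + E = -4 − 33 + 111 = 74.

74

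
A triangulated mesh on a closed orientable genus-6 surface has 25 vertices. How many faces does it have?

χ = 2 − 2·6 = -10, and every face is a triangle so 3F = 2E.
V − E + F = -10 with E = 3F/2 gives 25 − (3/2 − 1)·F = -10, so F = 70 and E = 105.

70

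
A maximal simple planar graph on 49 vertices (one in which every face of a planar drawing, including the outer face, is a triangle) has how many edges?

In a plane triangulation 3F = 2E and V − E + F = 2, so E = 3V − 6 = 3·49 − 6 = 141.

141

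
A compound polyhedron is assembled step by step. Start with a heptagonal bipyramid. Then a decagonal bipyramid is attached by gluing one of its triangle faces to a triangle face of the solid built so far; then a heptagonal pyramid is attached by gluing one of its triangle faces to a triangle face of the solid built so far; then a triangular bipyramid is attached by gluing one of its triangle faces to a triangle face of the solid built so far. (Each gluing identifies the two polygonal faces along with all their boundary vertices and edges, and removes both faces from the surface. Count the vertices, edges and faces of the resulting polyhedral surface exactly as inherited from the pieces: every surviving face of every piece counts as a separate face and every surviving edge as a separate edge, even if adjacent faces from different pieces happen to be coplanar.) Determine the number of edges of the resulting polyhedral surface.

65

A heptagonal bipyramid: V=9, E=21, F=14.
Attach a decagonal bipyramid (V=12, E=30, F=20) along a 3-gon: merge 3 vertices and 3 edges, delete both glued faces → V=18, E=48, F=32.
Attach a heptagonal pyramid (V=8, E=14, F=8) along a 3-gon: merge 3 vertices and 3 edges, delete both glued faces → V=23, E=59, F=38.
Attach a triangular bipyramid (V=5, E=9, F=6) along a 3-gon: merge 3 vertices and 3 edges, delete both glued faces → V=25, E=65, F=42.
Check: V − E + F = 25 − 65 + 42 = 2.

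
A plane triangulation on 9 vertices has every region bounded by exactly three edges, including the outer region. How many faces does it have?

In a plane triangulation 3F = 2E and V − E + F = 2, so F = 2V − 4 = 2·9 − 4 = 14.

14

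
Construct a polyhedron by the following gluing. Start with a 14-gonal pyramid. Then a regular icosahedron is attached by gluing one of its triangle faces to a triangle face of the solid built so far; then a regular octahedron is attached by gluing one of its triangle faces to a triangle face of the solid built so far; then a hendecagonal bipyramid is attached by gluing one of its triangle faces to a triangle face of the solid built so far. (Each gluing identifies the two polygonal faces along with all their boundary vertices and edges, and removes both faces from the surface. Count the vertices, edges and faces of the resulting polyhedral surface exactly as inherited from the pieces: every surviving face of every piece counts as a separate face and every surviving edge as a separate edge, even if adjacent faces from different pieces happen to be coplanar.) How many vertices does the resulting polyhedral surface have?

37

A 14-gonal pyramid: V=15, E=28, F=15.
Attach a regular icosahedron (V=12, E=30, F=20) along a 3-gon: merge 3 vertices and 3 edges, delete both glued faces → V=24, E=55, F=33.
Attach a regular octahedron (V=6, E=12, F=8) along a 3-gon: merge 3 vertices and 3 edges, delete both glued faces → V=27, E=64, F=39.
Attach a hendecagonal bipyramid (V=13, E=33, F=22) along a 3-gon: merge 3 vertices and 3 edges, delete both glued faces → V=37, E=94, F=59.
Check: V − E + F = 37 − 94 + 59 = 2.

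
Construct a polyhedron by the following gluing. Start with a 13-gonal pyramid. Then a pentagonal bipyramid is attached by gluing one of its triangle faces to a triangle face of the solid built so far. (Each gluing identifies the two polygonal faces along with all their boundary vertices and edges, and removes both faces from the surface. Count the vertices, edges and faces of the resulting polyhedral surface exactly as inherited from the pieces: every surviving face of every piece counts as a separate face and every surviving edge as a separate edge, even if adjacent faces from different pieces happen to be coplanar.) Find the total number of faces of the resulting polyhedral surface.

22

A 13-gonal pyramid: V=14, E=26, F=14.
Attach a pentagonal bipyramid (V=7, E=15, F=10) along a 3-gon: merge 3 vertices and 3 edges, delete both glued faces → V=18, E=38, F=22.
Check: V − E + F = 18 − 38 + 22 = 2.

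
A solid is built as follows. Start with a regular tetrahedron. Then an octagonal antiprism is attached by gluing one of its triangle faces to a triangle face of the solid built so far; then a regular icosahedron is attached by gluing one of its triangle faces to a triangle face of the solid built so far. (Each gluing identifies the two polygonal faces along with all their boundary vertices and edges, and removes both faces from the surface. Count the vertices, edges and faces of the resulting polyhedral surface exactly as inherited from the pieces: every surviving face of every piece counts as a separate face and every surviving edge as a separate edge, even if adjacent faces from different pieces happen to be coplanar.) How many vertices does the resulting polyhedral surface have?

A regular tetrahedron: V=4, E=6, F=4.
Attach an octagonal antiprism (V=16, E=32, F=18) along a 3-gon: merge 3 vertices and 3 edges, delete both glued faces → V=17, E=35, F=20.
Attach a regular icosahedron (V=12, E=30, F=20) along a 3-gon: merge 3 vertices and 3 edges, delete both glued faces → V=26, E=62, F=38.
Check: V − E + F = 26 − 62 + 38 = 2.

26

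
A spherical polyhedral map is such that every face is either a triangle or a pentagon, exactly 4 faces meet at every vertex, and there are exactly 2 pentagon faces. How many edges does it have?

20

Let x be the number of triangles; then F = 2 + x.
Edge–face incidences: 2E = 5·2 + 3·x = 10 + 3x.
Every vertex has degree 4, so 4V = 2E.
Euler: V − E + F = 2 ⇒ (2E)/4 − E + (2 + x) = 2.
Multiply by 8: 2·(2E) − 4·(2E) + 8·(2 + x) = 16, i.e. 16 + 8x − 2·(10 + 3x) = 16.
Collecting terms: 2x − 4 = 16, so 2x = 20, so x = 10.
Then 2E = 10 + 3·10 = 40, so E = 20, V = 2E/4 = 10, F = 2 + 10 = 12.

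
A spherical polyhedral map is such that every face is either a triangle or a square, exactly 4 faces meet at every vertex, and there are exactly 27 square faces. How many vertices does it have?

33

Let x be the number of triangles; then F = 27 + x.
Edge–face incidences: 2E = 4·27 + 3·x = 108 + 3x.
Every vertex has degree 4, so 4V = 2E.
Euler: V − E + F = 2 ⇒ (2E)/4 − E + (27 + x) = 2.
Multiply by 8: 2·(2E) − 4·(2E) + 8·(27 + x) = 16, i.e. 216 + 8x − 2·(108 + 3x) = 16.
Collecting terms: 2x = 16, so x = 8.
Then 2E = 108 + 3·8 = 132, so E = 66, V = 2E/4 = 33, F = 27 + 8 = 35.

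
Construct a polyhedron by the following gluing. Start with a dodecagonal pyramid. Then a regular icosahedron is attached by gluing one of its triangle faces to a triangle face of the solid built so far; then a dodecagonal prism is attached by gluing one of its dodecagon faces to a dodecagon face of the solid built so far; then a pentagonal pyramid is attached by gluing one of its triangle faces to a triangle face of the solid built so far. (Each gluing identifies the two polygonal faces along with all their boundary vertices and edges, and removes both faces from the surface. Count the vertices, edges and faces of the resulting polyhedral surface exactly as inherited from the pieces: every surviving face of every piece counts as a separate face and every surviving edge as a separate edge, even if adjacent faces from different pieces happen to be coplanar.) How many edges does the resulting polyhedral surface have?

A dodecagonal pyramid: V=13, E=24, F=13.
Attach a regular icosahedron (V=12, E=30, F=20) along a 3-gon: merge 3 vertices and 3 edges, delete both glued faces → V=22, E=51, F=31.
Attach a dodecagonal prism (V=24, E=36, F=14) along a 12-gon: merge 12 vertices and 12 edges, delete both glued faces → V=34, E=75, F=43.
Attach a pentagonal pyramid (V=6, E=10, F=6) along a 3-gon: merge 3 vertices and 3 edges, delete both glued faces → V=37, E=82, F=47.
Check: V − E + F = 37 − 82 + 47 = 2.

82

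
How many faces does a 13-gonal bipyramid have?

A bipyramid over an n-gon has 2n triangular faces and n + 2 vertices: V = 13 + 2 = 15, E = 3·13 = 39, F = 2·13 = 26.

26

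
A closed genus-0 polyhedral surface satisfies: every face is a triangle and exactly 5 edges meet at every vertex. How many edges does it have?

Each face has 3 edges and each edge borders two faces, so 2E = 3F.
Each vertex has degree 5, so 5V = 2E and hence V = 3F/5.
Euler: V − E + F = 2 ⇒ (3F/5) − (3F/2) + F = 2.
Multiply by 10: (6 − 15 + 10)F = 20, i.e. 1F = 20.
So F = 20, E = 3·20/2 = 30, V = 3·20/5 = 12.

30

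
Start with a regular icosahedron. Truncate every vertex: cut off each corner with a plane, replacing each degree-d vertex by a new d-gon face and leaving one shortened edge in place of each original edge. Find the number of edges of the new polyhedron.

The base solid has V = 12, E = 30, F = 20.
Truncation replaces each original edge-end by a new vertex, so V′ = 2E = 60.
Each original edge survives, and each old vertex of degree d contributes d new edges; summing degrees gives Σd = 2E, so E′ = E + 2E = 3E = 90.
Each original face survives and each original vertex becomes one new face: F′ = F + V = 32.

90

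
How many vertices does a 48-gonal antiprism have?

An antiprism on an n-gon has two n-gon caps and 2n triangles: V = 2·48 = 96, E = 4·48 = 192, F = 2·48 + 2 = 98.

96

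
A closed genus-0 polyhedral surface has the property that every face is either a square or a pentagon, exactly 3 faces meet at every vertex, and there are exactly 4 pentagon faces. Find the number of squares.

4

Let x be the number of squares; then F = 4 + x.
Edge–face incidences: 2E = 5·4 + 4·x = 20 + 4x.
Every vertex has degree 3, so 3V = 2E.
Euler: V − E + F = 2 ⇒ (2E)/3 − E + (4 + x) = 2.
Multiply by 6: 2·(2E) − 3·(2E) + 6·(4 + x) = 12, i.e. 24 + 6x − (20 + 4x) = 12.
Collecting terms: 2x + 4 = 12, so 2x = 8, so x = 4.
Then 2E = 20 + 4·4 = 36, so E = 18, V = 2E/3 = 12, F = 4 + 4 = 8.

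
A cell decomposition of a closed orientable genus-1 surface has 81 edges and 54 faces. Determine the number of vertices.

For a closed orientable surface of genus 1, χ = 2 − 2·1 = 0.
V = 0 + E − F = 0 + 81 − 54 = 27.

27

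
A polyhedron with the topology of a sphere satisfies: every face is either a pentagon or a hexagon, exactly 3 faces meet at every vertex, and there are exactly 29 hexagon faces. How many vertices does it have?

Let x be the number of pentagons; then F = 29 + x.
Edge–face incidences: 2E = 6·29 + 5·x = 174 + 5x.
Every vertex has degree 3, so 3V = 2E.
Euler: V − E + F = 2 ⇒ (2E)/3 − E + (29 + x) = 2.
Multiply by 6: 2·(2E) − 3·(2E) + 6·(29 + x) = 12, i.e. 174 + 6x − (174 + 5x) = 12.
Collecting terms: x = 12.
Then 2E = 174 + 5·12 = 234, so E = 117, V = 2E/3 = 78, F = 29 + 12 = 41.

78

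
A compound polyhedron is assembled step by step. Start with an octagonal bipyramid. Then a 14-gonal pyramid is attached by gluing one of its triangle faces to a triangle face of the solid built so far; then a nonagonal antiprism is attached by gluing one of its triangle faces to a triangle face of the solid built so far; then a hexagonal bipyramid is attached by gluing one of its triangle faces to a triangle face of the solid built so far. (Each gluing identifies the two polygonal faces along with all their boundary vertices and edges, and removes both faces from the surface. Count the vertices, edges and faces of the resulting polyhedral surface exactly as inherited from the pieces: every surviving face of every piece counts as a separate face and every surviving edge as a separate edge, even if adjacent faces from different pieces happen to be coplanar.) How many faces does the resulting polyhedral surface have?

57

An octagonal bipyramid: V=10, E=24, F=16.
Attach a 14-gonal pyramid (V=15, E=28, F=15) along a 3-gon: merge 3 vertices and 3 edges, delete both glued faces → V=22, E=49, F=29.
Attach a nonagonal antiprism (V=18, E=36, F=20) along a 3-gon: merge 3 vertices and 3 edges, delete both glued faces → V=37, E=82, F=47.
Attach a hexagonal bipyramid (V=8, E=18, F=12) along a 3-gon: merge 3 vertices and 3 edges, delete both glued faces → V=42, E=97, F=57.
Check: V − E + F = 42 − 97 + 57 = 2.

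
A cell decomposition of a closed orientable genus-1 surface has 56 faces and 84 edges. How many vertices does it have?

28

For a closed orientable surface of genus 1, χ = 2 − 2·1 = 0.
V = 0 + E − F = 0 + 84 − 56 = 28.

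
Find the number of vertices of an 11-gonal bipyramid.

13

A bipyramid over an n-gon has 2n triangular faces and n + 2 vertices: V = 11 + 2 = 13, E = 3·11 = 33, F = 2·11 = 22.
Check: V − E + F = 13 − 33 + 22 = 2.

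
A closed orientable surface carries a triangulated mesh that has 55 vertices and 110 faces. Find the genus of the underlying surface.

1

Every face is a triangle, so 2E = 3·110 = 330, giving E = 165.
χ = V − E + F = 55 − 165 + 110 = 0.
For a closed orientable surface χ = 2 − 2g, so g = (2 − (0))/2 = 1.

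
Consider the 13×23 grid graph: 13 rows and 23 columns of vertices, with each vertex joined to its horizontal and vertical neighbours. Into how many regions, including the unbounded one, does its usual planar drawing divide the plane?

265

The grid has V = 13·23 = 299 vertices and E = 13·22 + 23·12 = 562 edges.
F = 2 − V + E = 2 − 299 + 562 = 265.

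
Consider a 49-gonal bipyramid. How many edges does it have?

A bipyramid over an n-gon has 2n triangular faces and n + 2 vertices: V = 49 + 2 = 51, E = 3·49 = 147, F = 2·49 = 98.

147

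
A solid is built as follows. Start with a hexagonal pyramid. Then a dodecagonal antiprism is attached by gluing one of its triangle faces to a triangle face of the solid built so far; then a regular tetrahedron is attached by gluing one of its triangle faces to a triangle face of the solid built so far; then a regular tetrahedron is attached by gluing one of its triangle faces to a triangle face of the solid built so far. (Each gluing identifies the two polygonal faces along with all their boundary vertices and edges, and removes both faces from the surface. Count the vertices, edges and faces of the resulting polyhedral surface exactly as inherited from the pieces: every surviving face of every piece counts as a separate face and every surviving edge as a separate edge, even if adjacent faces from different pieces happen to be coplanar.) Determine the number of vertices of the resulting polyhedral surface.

A hexagonal pyramid: V=7, E=12, F=7.
Attach a dodecagonal antiprism (V=24, E=48, F=26) along a 3-gon: merge 3 vertices and 3 edges, delete both glued faces → V=28, E=57, F=31.
Attach a regular tetrahedron (V=4, E=6, F=4) along a 3-gon: merge 3 vertices and 3 edges, delete both glued faces → V=29, E=60, F=33.
Attach a regular tetrahedron (V=4, E=6, F=4) along a 3-gon: merge 3 vertices and 3 edges, delete both glued faces → V=30, E=63, F=35.
Check: V − E + F = 30 − 63 + 35 = 2.

30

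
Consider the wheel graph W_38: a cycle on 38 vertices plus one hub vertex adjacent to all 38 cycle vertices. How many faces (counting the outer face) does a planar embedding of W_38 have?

39

W_38 has V = 38 + 1 = 39 vertices and E = 2·38 = 76 edges.
By Euler's formula F = 2 − V + E = 2 − 39 + 76 = 39.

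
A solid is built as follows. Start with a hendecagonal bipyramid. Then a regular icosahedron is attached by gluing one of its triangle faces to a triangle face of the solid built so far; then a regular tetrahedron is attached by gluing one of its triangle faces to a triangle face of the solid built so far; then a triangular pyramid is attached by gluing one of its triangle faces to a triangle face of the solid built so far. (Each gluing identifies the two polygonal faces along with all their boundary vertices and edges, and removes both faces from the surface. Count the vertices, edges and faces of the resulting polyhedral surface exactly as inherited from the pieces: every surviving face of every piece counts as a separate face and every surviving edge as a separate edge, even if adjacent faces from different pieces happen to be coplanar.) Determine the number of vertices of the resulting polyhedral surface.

24

A hendecagonal bipyramid: V=13, E=33, F=22.
Attach a regular icosahedron (V=12, E=30, F=20) along a 3-gon: merge 3 vertices and 3 edges, delete both glued faces → V=22, E=60, F=40.
Attach a regular tetrahedron (V=4, E=6, F=4) along a 3-gon: merge 3 vertices and 3 edges, delete both glued faces → V=23, E=63, F=42.
Attach a triangular pyramid (V=4, E=6, F=4) along a 3-gon: merge 3 vertices and 3 edges, delete both glued faces → V=24, E=66, F=44.
Check: V − E + F = 24 − 66 + 44 = 2.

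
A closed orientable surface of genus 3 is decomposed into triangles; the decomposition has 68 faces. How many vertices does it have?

30

χ = 2 − 2·3 = -4, and every face is a triangle so 3F = 2E.
E = 3·68/2 = 102. Then V = -4 + E − F = -4 + 102 − 68 = 30.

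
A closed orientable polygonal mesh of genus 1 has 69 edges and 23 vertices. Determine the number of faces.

46

For a closed orientable surface of genus 1, χ = 2 − 2·1 = 0.
F = 0 − V + E = 0 − 23 + 69 = 46.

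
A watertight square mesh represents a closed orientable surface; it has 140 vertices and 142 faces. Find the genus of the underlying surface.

2

Every face is a square, so 2E = 4·142 = 568, giving E = 284.
χ = V − E + F = 140 − 284 + 142 = -2.
For a closed orientable surface χ = 2 − 2g, so g = (2 − (-2))/2 = 2.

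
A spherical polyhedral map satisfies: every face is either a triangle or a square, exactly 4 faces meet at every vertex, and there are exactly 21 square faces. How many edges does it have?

Let x be the number of triangles; then F = 21 + x.
Edge–face incidences: 2E = 4·21 + 3·x = 84 + 3x.
Every vertex has degree 4, so 4V = 2E.
Euler: V − E + F = 2 ⇒ (2E)/4 − E + (21 + x) = 2.
Multiply by 8: 2·(2E) − 4·(2E) + 8·(21 + x) = 16, i.e. 168 + 8x − 2·(84 + 3x) = 16.
Collecting terms: 2x = 16, so x = 8.
Then 2E = 84 + 3·8 = 108, so E = 54, V = 2E/4 = 27, F = 21 + 8 = 29.

54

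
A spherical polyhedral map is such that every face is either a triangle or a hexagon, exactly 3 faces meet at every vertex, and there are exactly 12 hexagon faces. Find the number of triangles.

4

Let x be the number of triangles; then F = 12 + x.
Edge–face incidences: 2E = 6·12 + 3·x = 72 + 3x.
Every vertex has degree 3, so 3V = 2E.
Euler: V − E + F = 2 ⇒ (2E)/3 − E + (12 + x) = 2.
Multiply by 6: 2·(2E) − 3·(2E) + 6·(12 + x) = 12, i.e. 72 + 6x − (72 + 3x) = 12.
Collecting terms: 3x = 12, so x = 4.
Then 2E = 72 + 3·4 = 84, so E = 42, V = 2E/3 = 28, F = 12 + 4 = 16.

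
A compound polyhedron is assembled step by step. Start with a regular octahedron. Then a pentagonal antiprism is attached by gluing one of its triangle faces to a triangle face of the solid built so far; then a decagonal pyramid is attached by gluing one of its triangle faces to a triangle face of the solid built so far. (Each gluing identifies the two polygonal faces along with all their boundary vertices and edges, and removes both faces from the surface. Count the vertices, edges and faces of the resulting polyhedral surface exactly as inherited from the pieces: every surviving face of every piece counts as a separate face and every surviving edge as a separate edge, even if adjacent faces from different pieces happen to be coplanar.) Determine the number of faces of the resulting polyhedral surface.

A regular octahedron: V=6, E=12, F=8.
Attach a pentagonal antiprism (V=10, E=20, F=12) along a 3-gon: merge 3 vertices and 3 edges, delete both glued faces → V=13, E=29, F=18.
Attach a decagonal pyramid (V=11, E=20, F=11) along a 3-gon: merge 3 vertices and 3 edges, delete both glued faces → V=21, E=46, F=27.
Check: V − E + F = 21 − 46 + 27 = 2.

27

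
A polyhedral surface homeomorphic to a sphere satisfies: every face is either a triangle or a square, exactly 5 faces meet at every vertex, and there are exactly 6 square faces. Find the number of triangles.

32

Let x be the number of triangles; then F = 6 + x.
Edge–face incidences: 2E = 4·6 + 3·x = 24 + 3x.
Every vertex has degree 5, so 5V = 2E.
Euler: V − E + F = 2 ⇒ (2E)/5 − E + (6 + x) = 2.
Multiply by 10: 2·(2E) − 5·(2E) + 10·(6 + x) = 20, i.e. 60 + 10x − 3·(24 + 3x) = 20.
Collecting terms: x − 12 = 20, so x = 32.
Then 2E = 24 + 3·32 = 120, so E = 60, V = 2E/5 = 24, F = 6 + 32 = 38.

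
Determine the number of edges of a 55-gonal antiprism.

An antiprism on an n-gon has two n-gon caps and 2n triangles: V = 2·55 = 110, E = 4·55 = 220, F = 2·55 + 2 = 112.

220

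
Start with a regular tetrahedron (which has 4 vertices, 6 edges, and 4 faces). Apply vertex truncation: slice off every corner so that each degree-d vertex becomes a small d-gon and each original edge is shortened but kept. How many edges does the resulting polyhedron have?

18

Truncation replaces each original edge-end by a new vertex, so V′ = 2E = 12.
Each original edge survives, and each old vertex of degree d contributes d new edges; summing degrees gives Σd = 2E, so E′ = E + 2E = 3E = 18.
Each original face survives and each original vertex becomes one new face: F′ = F + V = 8.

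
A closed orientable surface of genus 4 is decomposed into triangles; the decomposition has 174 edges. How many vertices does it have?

52

χ = 2 − 2·4 = -6, and every face is a triangle so 3F = 2E.
F = 2E/3 = 116. Then V = -6 + E − F = -6 + 174 − 116 = 52.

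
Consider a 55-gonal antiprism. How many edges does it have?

220

An antiprism on an n-gon has two n-gon caps and 2n triangles: V = 2·55 = 110, E = 4·55 = 220, F = 2·55 + 2 = 112.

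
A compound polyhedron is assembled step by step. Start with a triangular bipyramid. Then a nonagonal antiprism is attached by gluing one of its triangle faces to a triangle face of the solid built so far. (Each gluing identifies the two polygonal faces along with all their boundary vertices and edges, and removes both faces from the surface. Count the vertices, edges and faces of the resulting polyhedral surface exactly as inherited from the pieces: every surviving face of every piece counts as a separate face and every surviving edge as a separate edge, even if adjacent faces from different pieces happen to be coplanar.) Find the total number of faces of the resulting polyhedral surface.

A triangular bipyramid: V=5, E=9, F=6.
Attach a nonagonal antiprism (V=18, E=36, F=20) along a 3-gon: merge 3 vertices and 3 edges, delete both glued faces → V=20, E=42, F=24.
Check: V − E + F = 20 − 42 + 24 = 2.

24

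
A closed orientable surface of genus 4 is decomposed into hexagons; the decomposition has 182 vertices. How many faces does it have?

χ = 2 − 2·4 = -6, and every face is a hexagon so 6F = 2E.
V − E + F = -6 with E = 6F/2 gives 182 − (6/2 − 1)·F = -6, so F = 94 and E = 282.

94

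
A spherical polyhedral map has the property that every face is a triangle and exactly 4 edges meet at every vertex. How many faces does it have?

Each face has 3 edges and each edge borders two faces, so 2E = 3F.
Each vertex has degree 4, so 4V = 2E and hence V = 3F/4.
Euler: V − E + F = 2 ⇒ (3F/4) − (3F/2) + F = 2.
Multiply by 8: (6 − 12 + 8)F = 16, i.e. 2F = 16.
So F = 8, E = 3·8/2 = 12, V = 3·8/4 = 6.

8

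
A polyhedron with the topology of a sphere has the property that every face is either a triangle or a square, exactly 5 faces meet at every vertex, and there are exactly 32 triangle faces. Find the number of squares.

6

Let x be the number of squares; then F = 32 + x.
Edge–face incidences: 2E = 3·32 + 4·x = 96 + 4x.
Every vertex has degree 5, so 5V = 2E.
Euler: V − E + F = 2 ⇒ (2E)/5 − E + (32 + x) = 2.
Multiply by 10: 2·(2E) − 5·(2E) + 10·(32 + x) = 20, i.e. 320 + 10x − 3·(96 + 4x) = 20.
Collecting terms: −2x + 32 = 20, so −2x = −12, so x = 6.
Then 2E = 96 + 4·6 = 120, so E = 60, V = 2E/5 = 24, F = 32 + 6 = 38.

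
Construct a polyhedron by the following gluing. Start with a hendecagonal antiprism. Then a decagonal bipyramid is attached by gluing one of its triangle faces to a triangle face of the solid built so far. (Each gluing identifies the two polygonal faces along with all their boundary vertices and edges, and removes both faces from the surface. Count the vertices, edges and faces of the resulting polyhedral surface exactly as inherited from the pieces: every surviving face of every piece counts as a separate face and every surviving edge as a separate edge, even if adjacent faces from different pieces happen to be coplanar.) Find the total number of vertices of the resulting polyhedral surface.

31

A hendecagonal antiprism: V=22, E=44, F=24.
Attach a decagonal bipyramid (V=12, E=30, F=20) along a 3-gon: merge 3 vertices and 3 edges, delete both glued faces → V=31, E=71, F=42.
Check: V − E + F = 31 − 71 + 42 = 2.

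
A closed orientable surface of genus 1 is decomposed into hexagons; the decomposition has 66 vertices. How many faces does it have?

33

χ = 2 − 2·1 = 0, and every face is a hexagon so 6F = 2E.
V − E + F = 0 with E = 6F/2 gives 66 − (6/2 − 1)·F = 0, so F = 33 and E = 99.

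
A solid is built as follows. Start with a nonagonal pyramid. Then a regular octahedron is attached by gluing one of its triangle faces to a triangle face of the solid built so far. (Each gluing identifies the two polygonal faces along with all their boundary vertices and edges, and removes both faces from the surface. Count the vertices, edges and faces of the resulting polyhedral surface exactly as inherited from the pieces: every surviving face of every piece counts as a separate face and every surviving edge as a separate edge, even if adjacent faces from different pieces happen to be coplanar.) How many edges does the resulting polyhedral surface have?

27

A nonagonal pyramid: V=10, E=18, F=10.
Attach a regular octahedron (V=6, E=12, F=8) along a 3-gon: merge 3 vertices and 3 edges, delete both glued faces → V=13, E=27, F=16.
Check: V − E + F = 13 − 27 + 16 = 2.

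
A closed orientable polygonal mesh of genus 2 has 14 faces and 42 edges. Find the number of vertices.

For a closed orientable surface of genus 2, χ = 2 − 2·2 = -2.
V = -2 + E − F = -2 + 42 − 14 = 26.

26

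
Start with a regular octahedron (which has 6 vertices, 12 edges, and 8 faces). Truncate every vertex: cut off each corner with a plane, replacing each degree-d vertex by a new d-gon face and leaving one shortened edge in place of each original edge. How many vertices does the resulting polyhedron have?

Truncation replaces each original edge-end by a new vertex, so V′ = 2E = 24.
Each original edge survives, and each old vertex of degree d contributes d new edges; summing degrees gives Σd = 2E, so E′ = E + 2E = 3E = 36.
Each original face survives and each original vertex becomes one new face: F′ = F + V = 14.

24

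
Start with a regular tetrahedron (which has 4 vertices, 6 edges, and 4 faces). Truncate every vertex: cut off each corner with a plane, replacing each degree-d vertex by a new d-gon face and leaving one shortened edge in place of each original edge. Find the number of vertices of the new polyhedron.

12

Truncation replaces each original edge-end by a new vertex, so V′ = 2E = 12.
Each original edge survives, and each old vertex of degree d contributes d new edges; summing degrees gives Σd = 2E, so E′ = E + 2E = 3E = 18.
Each original face survives and each original vertex becomes one new face: F′ = F + V = 8.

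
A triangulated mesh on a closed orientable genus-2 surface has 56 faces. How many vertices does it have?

χ = 2 − 2·2 = -2, and every face is a triangle so 3F = 2E.
E = 3·56/2 = 84. Then V = -2 + E − F = -2 + 84 − 56 = 26.

26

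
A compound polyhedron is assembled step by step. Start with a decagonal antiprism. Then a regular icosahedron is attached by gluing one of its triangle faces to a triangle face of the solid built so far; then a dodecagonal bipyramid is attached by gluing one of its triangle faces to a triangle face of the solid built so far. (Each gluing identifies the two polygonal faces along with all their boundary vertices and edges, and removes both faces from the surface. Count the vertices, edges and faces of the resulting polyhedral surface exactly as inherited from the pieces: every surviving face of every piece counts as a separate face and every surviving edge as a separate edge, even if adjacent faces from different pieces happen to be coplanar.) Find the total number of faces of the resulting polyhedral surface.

62

A decagonal antiprism: V=20, E=40, F=22.
Attach a regular icosahedron (V=12, E=30, F=20) along a 3-gon: merge 3 vertices and 3 edges, delete both glued faces → V=29, E=67, F=40.
Attach a dodecagonal bipyramid (V=14, E=36, F=24) along a 3-gon: merge 3 vertices and 3 edges, delete both glued faces → V=40, E=100, F=62.
Check: V − E + F = 40 − 100 + 62 = 2.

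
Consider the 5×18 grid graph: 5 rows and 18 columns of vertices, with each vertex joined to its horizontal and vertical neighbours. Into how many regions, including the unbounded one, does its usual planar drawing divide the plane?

The grid has V = 5·18 = 90 vertices and E = 5·17 + 18·4 = 157 edges.
F = 2 − V + E = 2 − 90 + 157 = 69.

69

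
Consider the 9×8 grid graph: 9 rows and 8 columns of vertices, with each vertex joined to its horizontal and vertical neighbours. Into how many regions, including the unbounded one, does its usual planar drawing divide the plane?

The grid has V = 9·8 = 72 vertices and E = 9·7 + 8·8 = 127 edges.
F = 2 − V + E = 2 − 72 + 127 = 57.

57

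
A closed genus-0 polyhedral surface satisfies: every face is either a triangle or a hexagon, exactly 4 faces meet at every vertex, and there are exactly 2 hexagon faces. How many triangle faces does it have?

12

Let x be the number of triangles; then F = 2 + x.
Edge–face incidences: 2E = 6·2 + 3·x = 12 + 3x.
Every vertex has degree 4, so 4V = 2E.
Euler: V − E + F = 2 ⇒ (2E)/4 − E + (2 + x) = 2.
Multiply by 8: 2·(2E) − 4·(2E) + 8·(2 + x) = 16, i.e. 16 + 8x − 2·(12 + 3x) = 16.
Collecting terms: 2x − 8 = 16, so 2x = 24, so x = 12.
Then 2E = 12 + 3·12 = 48, so E = 24, V = 2E/4 = 12, F = 2 + 12 = 14.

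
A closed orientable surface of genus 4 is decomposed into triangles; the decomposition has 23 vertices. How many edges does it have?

χ = 2 − 2·4 = -6, and every face is a triangle so 3F = 2E.
V − E + F = -6 with E = 3F/2 gives 23 − (3/2 − 1)·F = -6, so F = 58 and E = 87.

87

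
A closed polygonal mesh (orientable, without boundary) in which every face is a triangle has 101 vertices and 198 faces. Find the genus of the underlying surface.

Every face is a triangle, so 2E = 3·198 = 594, giving E = 297.
χ = V − E + F = 101 − 297 + 198 = 2.
For a closed orientable surface χ = 2 − 2g, so g = (2 − (2))/2 = 0.

0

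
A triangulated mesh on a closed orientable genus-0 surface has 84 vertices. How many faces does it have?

χ = 2 − 2·0 = 2, and every face is a triangle so 3F = 2E.
V − E + F = 2 with E = 3F/2 gives 84 − (3/2 − 1)·F = 2, so F = 164 and E = 246.

164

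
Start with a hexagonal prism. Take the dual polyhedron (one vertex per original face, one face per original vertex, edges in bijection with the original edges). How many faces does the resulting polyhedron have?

The base solid has V = 12, E = 18, F = 8.
The dual swaps V and F and preserves E: V′ = F = 8, E′ = E = 18, F′ = V = 12.

12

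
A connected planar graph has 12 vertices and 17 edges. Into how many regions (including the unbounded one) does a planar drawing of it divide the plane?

7

Euler's formula for a connected plane graph: V − E + F = 2, so F = 2 − 12 + 17 = 7.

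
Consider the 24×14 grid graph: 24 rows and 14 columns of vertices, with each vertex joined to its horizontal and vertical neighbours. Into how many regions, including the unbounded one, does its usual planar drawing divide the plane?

The grid has V = 24·14 = 336 vertices and E = 24·13 + 14·23 = 634 edges.
F = 2 − V + E = 2 − 336 + 634 = 300.

300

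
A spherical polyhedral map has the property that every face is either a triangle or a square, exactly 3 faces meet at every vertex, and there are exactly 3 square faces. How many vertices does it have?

Let x be the number of triangles; then F = 3 + x.
Edge–face incidences: 2E = 4·3 + 3·x = 12 + 3x.
Every vertex has degree 3, so 3V = 2E.
Euler: V − E + F = 2 ⇒ (2E)/3 − E + (3 + x) = 2.
Multiply by 6: 2·(2E) − 3·(2E) + 6·(3 + x) = 12, i.e. 18 + 6x − (12 + 3x) = 12.
Collecting terms: 3x + 6 = 12, so 3x = 6, so x = 2.
Then 2E = 12 + 3·2 = 18, so E = 9, V = 2E/3 = 6, F = 3 + 2 = 5.

6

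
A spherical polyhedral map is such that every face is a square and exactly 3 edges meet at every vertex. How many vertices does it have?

8

Each face has 4 edges and each edge borders two faces, so 2E = 4F.
Each vertex has degree 3, so 3V = 2E and hence V = 4F/3.
Euler: V − E + F = 2 ⇒ (4F/3) − (4F/2) + F = 2.
Multiply by 6: (8 − 12 + 6)F = 12, i.e. 2F = 12.
So F = 6, E = 4·6/2 = 12, V = 4·6/3 = 8.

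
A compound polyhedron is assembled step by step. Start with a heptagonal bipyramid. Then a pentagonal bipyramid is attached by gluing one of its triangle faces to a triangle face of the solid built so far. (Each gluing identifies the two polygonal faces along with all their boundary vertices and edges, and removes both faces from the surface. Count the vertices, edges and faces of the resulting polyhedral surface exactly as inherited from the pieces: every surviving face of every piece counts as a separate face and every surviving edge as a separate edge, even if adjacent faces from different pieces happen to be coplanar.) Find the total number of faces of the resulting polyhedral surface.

22

A heptagonal bipyramid: V=9, E=21, F=14.
Attach a pentagonal bipyramid (V=7, E=15, F=10) along a 3-gon: merge 3 vertices and 3 edges, delete both glued faces → V=13, E=33, F=22.
Check: V − E + F = 13 − 33 + 22 = 2.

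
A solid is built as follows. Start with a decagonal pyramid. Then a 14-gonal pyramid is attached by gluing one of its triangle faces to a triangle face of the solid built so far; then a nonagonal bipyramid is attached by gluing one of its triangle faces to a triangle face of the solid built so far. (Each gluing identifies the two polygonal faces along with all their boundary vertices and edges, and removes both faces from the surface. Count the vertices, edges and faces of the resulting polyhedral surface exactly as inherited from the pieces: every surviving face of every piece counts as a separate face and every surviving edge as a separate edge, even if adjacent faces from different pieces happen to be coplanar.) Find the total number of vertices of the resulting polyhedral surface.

31

A decagonal pyramid: V=11, E=20, F=11.
Attach a 14-gonal pyramid (V=15, E=28, F=15) along a 3-gon: merge 3 vertices and 3 edges, delete both glued faces → V=23, E=45, F=24.
Attach a nonagonal bipyramid (V=11, E=27, F=18) along a 3-gon: merge 3 vertices and 3 edges, delete both glued faces → V=31, E=69, F=40.
Check: V − E + F = 31 − 69 + 40 = 2.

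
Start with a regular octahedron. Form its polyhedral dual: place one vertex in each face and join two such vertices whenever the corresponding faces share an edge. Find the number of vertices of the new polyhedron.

8

The base solid has V = 6, E = 12, F = 8.
The dual swaps V and F and preserves E: V′ = F = 8, E′ = E = 12, F′ = V = 6.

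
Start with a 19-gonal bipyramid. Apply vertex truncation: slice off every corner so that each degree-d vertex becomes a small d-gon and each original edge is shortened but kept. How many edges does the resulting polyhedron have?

The base solid has V = 21, E = 57, F = 38.
Truncation replaces each original edge-end by a new vertex, so V′ = 2E = 114.
Each original edge survives, and each old vertex of degree d contributes d new edges; summing degrees gives Σd = 2E, so E′ = E + 2E = 3E = 171.
Each original face survives and each original vertex becomes one new face: F′ = F + V = 59.

171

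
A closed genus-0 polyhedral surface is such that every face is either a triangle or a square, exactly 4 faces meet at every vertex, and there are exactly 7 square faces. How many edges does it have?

26

Let x be the number of triangles; then F = 7 + x.
Edge–face incidences: 2E = 4·7 + 3·x = 28 + 3x.
Every vertex has degree 4, so 4V = 2E.
Euler: V − E + F = 2 ⇒ (2E)/4 − E + (7 + x) = 2.
Multiply by 8: 2·(2E) − 4·(2E) + 8·(7 + x) = 16, i.e. 56 + 8x − 2·(28 + 3x) = 16.
Collecting terms: 2x = 16, so x = 8.
Then 2E = 28 + 3·8 = 52, so E = 26, V = 2E/4 = 13, F = 7 + 8 = 15.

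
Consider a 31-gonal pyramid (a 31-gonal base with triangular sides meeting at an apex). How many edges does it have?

62

A pyramid on an n-gon base has one n-gon and n triangles: V = 31 + 1 = 32, E = 2·31 = 62, F = 31 + 1 = 32.
Check: V − E + F = 32 − 62 + 32 = 2.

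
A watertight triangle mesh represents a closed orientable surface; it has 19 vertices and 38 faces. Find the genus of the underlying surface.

1

Every face is a triangle, so 2E = 3·38 = 114, giving E = 57.
χ = V − E + F = 19 − 57 + 38 = 0.
For a closed orientable surface χ = 2 − 2g, so g = (2 − (0))/2 = 1.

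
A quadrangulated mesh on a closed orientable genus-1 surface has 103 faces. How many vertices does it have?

χ = 2 − 2·1 = 0, and every face is a square so 4F = 2E.
E = 4·103/2 = 206. Then V = 0 + E − F = 0 + 206 − 103 = 103.

103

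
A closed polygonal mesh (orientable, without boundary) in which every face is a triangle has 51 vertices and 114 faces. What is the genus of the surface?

4

Every face is a triangle, so 2E = 3·114 = 342, giving E = 171.
χ = V − E + F = 51 − 171 + 114 = -6.
For a closed orientable surface χ = 2 − 2g, so g = (2 − (-6))/2 = 4.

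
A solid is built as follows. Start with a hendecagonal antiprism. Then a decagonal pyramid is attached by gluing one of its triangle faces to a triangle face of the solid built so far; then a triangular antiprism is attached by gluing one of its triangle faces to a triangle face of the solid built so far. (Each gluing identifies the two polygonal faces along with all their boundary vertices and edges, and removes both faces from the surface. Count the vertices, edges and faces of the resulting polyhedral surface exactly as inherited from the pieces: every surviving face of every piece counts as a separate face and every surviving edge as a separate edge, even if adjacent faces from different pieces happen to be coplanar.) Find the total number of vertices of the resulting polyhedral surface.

A hendecagonal antiprism: V=22, E=44, F=24.
Attach a decagonal pyramid (V=11, E=20, F=11) along a 3-gon: merge 3 vertices and 3 edges, delete both glued faces → V=30, E=61, F=33.
Attach a triangular antiprism (V=6, E=12, F=8) along a 3-gon: merge 3 vertices and 3 edges, delete both glued faces → V=33, E=70, F=39.
Check: V − E + F = 33 − 70 + 39 = 2.

33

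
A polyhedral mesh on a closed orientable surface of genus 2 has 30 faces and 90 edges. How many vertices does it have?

58

For a closed orientable surface of genus 2, χ = 2 − 2·2 = -2.
V = -2 + E − F = -2 + 90 − 30 = 58.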